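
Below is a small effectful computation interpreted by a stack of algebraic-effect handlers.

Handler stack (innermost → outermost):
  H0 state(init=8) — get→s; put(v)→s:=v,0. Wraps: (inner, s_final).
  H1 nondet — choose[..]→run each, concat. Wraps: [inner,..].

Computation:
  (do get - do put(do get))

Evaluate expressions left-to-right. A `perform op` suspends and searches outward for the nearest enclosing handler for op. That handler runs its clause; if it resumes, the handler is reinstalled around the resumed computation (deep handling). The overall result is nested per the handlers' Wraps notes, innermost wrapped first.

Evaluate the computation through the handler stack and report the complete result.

Answer: [(8, 8)]

Evaluation trace:
get @ H0 ⇒ 8
get @ H0 ⇒ 8
put(8) @ H0 ⇒ s:=8
H0 returns (8, 8)
H1 returns [(8, 8)]
= [(8, 8)]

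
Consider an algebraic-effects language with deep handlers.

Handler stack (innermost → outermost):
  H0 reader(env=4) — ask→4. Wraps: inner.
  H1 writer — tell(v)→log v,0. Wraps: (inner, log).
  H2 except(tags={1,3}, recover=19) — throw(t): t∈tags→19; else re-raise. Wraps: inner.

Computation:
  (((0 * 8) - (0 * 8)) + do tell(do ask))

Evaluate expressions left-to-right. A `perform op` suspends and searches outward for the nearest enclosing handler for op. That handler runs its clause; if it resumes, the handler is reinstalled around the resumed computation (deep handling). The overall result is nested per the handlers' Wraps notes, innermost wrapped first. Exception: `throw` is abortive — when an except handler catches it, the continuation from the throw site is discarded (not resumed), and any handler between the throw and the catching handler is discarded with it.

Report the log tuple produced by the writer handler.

Evaluation trace:
ask @ H0 ⇒ 4
tell(4) @ H1 ⇒ log+=4
H0 returns 0
H1 returns (0, (4))
H2 returns (0, (4))
= (0, (4))

Answer: (4)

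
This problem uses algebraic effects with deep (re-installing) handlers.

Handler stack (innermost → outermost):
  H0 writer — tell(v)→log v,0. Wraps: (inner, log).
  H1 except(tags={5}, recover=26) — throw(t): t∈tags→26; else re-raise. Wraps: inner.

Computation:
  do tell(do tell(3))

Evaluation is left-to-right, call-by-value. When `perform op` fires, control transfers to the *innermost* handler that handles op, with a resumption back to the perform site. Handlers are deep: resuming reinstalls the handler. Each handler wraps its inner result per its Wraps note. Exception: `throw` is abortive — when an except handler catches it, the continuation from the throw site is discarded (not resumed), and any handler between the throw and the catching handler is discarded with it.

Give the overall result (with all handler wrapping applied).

Evaluation trace:
tell(3) @ H0 ⇒ log+=3
tell(0) @ H0 ⇒ log+=0
H0 returns (0, (3, 0))
H1 returns (0, (3, 0))
= (0, (3, 0))

Answer: (0, (3, 0))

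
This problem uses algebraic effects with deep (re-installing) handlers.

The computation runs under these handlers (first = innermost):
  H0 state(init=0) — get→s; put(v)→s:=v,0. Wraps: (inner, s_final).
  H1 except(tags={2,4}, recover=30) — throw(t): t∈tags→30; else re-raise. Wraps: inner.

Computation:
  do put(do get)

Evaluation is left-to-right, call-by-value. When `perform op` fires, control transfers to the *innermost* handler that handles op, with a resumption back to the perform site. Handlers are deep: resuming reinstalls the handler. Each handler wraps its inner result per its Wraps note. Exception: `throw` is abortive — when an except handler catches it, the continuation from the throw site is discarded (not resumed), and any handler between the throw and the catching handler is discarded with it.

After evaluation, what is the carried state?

Answer: 0

Evaluation trace:
get @ H0 ⇒ 0
put(0) @ H0 ⇒ s:=0
H0 returns (0, 0)
H1 returns (0, 0)
= (0, 0)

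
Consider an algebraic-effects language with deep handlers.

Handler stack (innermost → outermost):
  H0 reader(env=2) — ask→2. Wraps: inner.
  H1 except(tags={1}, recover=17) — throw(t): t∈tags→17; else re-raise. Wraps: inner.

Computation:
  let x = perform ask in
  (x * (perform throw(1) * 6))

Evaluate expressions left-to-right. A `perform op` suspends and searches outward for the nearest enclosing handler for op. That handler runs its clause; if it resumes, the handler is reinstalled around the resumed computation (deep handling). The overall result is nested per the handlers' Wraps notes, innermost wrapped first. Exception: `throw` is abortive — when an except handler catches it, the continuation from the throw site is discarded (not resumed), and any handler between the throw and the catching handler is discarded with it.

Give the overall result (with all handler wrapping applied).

Working:
ask @ H0 ⇒ 2
throw(1) @ H1 caught ⇒ 17
= 17

Answer: 17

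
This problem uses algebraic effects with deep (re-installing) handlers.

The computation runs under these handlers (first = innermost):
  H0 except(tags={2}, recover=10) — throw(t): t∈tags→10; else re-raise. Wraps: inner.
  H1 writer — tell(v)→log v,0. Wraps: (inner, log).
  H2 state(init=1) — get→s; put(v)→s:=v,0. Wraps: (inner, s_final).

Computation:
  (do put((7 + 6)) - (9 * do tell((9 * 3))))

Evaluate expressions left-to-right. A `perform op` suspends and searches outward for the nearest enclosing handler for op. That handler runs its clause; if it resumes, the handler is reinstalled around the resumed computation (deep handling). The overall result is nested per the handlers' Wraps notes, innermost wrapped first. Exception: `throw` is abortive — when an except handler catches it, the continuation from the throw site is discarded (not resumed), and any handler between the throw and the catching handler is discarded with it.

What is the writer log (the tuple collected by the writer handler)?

Answer: (27)

Step-by-step:
put(13) @ H2 ⇒ s:=13
tell(27) @ H1 ⇒ log+=27
H0 returns 0
H1 returns (0, (27))
H2 returns ((0, (27)), 13)
= ((0, (27)), 13)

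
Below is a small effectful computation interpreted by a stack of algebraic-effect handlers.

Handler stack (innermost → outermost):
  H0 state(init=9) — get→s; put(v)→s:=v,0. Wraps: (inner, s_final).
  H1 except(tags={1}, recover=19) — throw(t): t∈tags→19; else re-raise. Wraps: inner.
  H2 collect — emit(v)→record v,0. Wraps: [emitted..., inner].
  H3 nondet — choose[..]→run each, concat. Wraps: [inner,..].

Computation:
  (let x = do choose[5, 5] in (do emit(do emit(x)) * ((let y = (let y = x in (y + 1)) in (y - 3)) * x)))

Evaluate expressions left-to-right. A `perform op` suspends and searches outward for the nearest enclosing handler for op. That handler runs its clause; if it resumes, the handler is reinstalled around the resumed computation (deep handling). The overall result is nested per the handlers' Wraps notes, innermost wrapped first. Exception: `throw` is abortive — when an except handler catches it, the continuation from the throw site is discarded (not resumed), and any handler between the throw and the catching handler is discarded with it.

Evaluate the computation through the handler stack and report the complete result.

Step-by-step:
choose[5, 5] @ H3
  branch[0] choose=5:
    emit(5) @ H2 ⇒ out+=5
    emit(0) @ H2 ⇒ out+=0
    H0 returns (0, 9)
    H1 returns (0, 9)
    H2 returns [5, 0, (0, 9)]
    H3 returns [[5, 0, (0, 9)]]
  branch[1] choose=5:
    emit(5) @ H2 ⇒ out+=5
    emit(0) @ H2 ⇒ out+=0
    H0 returns (0, 9)
    H1 returns (0, 9)
    H2 returns [5, 0, (0, 9)]
    H3 returns [[5, 0, (0, 9)]]
= [[5, 0, (0, 9)], [5, 0, (0, 9)]]

Answer: [[5, 0, (0, 9)], [5, 0, (0, 9)]]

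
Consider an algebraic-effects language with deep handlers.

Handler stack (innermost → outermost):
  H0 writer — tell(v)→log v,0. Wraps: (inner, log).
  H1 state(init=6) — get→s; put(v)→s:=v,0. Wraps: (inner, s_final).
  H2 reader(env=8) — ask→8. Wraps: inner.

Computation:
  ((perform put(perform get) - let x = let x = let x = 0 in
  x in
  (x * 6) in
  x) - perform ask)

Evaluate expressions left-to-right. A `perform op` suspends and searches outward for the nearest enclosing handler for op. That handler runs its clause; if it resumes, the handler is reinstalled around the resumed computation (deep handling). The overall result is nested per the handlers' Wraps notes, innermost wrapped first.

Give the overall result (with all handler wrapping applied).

Step-by-step:
get @ H1 ⇒ 6
put(6) @ H1 ⇒ s:=6
ask @ H2 ⇒ 8
H0 returns (-8, ())
H1 returns ((-8, ()), 6)
H2 returns ((-8, ()), 6)
= ((-8, ()), 6)

Answer: ((-8, ()), 6)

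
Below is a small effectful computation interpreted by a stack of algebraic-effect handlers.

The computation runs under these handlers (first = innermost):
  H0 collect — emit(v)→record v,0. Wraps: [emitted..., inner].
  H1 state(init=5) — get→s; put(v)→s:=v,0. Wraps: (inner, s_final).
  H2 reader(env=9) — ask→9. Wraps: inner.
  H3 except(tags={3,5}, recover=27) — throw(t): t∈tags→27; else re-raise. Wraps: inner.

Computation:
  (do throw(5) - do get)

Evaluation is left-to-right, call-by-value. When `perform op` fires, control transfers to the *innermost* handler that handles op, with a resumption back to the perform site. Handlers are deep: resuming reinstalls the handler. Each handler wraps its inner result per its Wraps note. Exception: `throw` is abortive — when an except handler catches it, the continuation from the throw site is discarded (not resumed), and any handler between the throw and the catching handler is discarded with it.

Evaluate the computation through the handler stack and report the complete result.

Step-by-step:
throw(5) @ H3 caught ⇒ 27
= 27

Answer: 27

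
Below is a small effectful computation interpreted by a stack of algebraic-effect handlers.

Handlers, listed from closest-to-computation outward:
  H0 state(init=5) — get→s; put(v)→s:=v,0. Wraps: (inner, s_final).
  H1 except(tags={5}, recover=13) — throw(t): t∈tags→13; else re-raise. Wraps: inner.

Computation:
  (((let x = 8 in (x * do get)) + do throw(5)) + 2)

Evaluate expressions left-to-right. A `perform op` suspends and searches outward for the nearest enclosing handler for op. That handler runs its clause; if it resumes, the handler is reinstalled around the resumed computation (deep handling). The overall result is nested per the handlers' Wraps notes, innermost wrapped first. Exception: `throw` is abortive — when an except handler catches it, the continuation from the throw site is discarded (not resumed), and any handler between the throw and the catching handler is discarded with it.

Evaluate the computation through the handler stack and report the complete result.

Answer: 13

Step-by-step:
get @ H0 ⇒ 5
throw(5) @ H1 caught ⇒ 13
= 13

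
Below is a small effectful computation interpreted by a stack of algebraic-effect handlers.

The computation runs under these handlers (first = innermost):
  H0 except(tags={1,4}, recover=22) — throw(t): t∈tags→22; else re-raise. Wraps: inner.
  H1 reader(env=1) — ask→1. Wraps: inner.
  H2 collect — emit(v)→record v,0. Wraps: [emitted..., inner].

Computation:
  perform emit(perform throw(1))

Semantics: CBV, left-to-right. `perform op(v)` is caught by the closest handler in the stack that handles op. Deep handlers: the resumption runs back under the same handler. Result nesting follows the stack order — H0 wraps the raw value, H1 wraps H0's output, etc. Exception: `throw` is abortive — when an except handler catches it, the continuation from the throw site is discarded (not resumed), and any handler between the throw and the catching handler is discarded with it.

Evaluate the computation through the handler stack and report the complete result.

Answer: [22]

Working:
throw(1) @ H0 caught ⇒ 22
H1 returns 22
H2 returns [22]
= [22]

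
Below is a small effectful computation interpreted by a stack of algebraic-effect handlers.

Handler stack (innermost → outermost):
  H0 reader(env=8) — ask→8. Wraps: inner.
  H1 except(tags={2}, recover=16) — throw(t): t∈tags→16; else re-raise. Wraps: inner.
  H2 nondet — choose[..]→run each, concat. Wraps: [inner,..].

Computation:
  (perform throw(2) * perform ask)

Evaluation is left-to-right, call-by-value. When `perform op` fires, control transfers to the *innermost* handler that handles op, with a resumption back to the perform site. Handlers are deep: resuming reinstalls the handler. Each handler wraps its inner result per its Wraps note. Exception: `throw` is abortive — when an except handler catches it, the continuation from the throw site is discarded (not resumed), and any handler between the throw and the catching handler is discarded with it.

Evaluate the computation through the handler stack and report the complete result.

Answer: [16]

Evaluation trace:
throw(2) @ H1 caught ⇒ 16
H2 returns [16]
= [16]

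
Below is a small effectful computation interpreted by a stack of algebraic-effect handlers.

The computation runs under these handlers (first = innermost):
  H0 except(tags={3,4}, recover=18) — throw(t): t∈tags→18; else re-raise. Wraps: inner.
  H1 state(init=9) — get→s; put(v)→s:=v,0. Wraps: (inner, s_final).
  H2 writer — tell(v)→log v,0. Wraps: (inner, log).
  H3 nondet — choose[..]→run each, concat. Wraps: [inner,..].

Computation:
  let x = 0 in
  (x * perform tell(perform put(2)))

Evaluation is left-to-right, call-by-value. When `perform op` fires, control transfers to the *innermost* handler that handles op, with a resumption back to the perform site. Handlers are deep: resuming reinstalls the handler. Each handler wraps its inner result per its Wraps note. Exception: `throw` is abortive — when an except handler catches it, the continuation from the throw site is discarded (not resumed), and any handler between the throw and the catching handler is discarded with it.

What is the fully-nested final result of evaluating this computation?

Step-by-step:
put(2) @ H1 ⇒ s:=2
tell(0) @ H2 ⇒ log+=0
H0 returns 0
H1 returns (0, 2)
H2 returns ((0, 2), (0))
H3 returns [((0, 2), (0))]
= [((0, 2), (0))]

Answer: [((0, 2), (0))]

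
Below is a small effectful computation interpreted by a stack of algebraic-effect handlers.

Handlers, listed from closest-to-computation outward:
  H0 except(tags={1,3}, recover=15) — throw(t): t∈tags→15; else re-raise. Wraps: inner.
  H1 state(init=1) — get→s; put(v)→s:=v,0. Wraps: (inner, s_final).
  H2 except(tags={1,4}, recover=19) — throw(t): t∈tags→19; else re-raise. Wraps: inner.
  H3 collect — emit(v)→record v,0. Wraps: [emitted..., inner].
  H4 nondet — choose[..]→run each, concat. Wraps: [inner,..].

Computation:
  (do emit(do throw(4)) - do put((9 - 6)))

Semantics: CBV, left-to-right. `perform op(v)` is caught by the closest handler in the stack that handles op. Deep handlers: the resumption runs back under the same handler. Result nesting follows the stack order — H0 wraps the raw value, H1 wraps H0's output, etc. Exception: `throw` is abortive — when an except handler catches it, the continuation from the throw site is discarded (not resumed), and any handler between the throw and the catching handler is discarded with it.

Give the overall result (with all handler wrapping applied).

Answer: [[19]]

Working:
throw(4) @ H0 re-raised
throw(4) @ H2 caught ⇒ 19
H3 returns [19]
H4 returns [[19]]
= [[19]]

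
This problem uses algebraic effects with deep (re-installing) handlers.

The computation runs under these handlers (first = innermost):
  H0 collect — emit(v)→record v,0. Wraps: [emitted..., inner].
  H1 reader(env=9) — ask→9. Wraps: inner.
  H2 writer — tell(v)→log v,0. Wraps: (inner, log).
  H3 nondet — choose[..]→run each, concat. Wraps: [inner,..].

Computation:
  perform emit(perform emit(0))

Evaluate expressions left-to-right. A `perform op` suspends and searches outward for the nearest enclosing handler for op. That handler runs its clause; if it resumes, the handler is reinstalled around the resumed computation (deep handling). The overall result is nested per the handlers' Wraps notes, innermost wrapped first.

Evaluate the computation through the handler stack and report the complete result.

Answer: [([0, 0, 0], ())]

Step-by-step:
emit(0) @ H0 ⇒ out+=0
emit(0) @ H0 ⇒ out+=0
H0 returns [0, 0, 0]
H1 returns [0, 0, 0]
H2 returns ([0, 0, 0], ())
H3 returns [([0, 0, 0], ())]
= [([0, 0, 0], ())]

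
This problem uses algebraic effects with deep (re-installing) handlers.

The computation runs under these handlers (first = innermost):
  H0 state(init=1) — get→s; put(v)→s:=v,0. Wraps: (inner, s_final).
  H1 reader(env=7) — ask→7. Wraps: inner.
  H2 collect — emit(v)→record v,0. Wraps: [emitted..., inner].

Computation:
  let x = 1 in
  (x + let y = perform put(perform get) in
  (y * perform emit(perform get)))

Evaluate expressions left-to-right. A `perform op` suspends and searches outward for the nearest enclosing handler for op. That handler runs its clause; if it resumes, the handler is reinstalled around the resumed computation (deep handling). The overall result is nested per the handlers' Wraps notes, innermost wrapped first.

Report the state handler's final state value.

Working:
get @ H0 ⇒ 1
put(1) @ H0 ⇒ s:=1
get @ H0 ⇒ 1
emit(1) @ H2 ⇒ out+=1
H0 returns (1, 1)
H1 returns (1, 1)
H2 returns [1, (1, 1)]
= [1, (1, 1)]

Answer: 1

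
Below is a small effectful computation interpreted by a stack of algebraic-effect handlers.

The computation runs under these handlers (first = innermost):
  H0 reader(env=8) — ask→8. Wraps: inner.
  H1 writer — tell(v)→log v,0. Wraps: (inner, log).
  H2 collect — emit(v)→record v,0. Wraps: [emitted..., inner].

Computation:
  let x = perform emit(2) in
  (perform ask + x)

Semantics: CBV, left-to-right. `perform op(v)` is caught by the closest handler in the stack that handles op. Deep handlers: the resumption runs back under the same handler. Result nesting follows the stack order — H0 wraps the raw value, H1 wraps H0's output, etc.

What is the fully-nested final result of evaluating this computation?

Answer: [2, (8, ())]

Working:
emit(2) @ H2 ⇒ out+=2
ask @ H0 ⇒ 8
H0 returns 8
H1 returns (8, ())
H2 returns [2, (8, ())]
= [2, (8, ())]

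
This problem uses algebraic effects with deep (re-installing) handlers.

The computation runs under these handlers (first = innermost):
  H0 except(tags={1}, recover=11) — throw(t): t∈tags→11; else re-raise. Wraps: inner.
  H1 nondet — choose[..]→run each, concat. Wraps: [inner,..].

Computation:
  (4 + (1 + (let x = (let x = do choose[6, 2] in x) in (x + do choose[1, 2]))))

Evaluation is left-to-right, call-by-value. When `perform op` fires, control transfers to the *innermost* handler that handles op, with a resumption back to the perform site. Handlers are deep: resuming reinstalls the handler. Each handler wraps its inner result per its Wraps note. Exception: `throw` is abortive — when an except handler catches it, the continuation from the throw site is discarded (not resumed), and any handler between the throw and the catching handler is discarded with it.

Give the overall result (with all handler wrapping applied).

Answer: [12, 13, 8, 9]

Step-by-step:
choose[6, 2] @ H1
  branch[0] choose=6:
    choose[1, 2] @ H1
      branch[0] choose=1:
        H0 returns 12
        H1 returns [12]
      branch[1] choose=2:
        H0 returns 13
        H1 returns [13]
  branch[1] choose=2:
    choose[1, 2] @ H1
      branch[0] choose=1:
        H0 returns 8
        H1 returns [8]
      branch[1] choose=2:
        H0 returns 9
        H1 returns [9]
= [12, 13, 8, 9]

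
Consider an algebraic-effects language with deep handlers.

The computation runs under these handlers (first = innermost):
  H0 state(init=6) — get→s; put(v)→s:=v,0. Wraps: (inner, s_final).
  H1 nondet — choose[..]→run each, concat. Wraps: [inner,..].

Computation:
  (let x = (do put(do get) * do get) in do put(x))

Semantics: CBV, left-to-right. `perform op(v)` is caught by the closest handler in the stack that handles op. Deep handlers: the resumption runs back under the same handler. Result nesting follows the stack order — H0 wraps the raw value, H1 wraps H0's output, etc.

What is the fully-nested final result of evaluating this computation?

Working:
get @ H0 ⇒ 6
put(6) @ H0 ⇒ s:=6
get @ H0 ⇒ 6
put(0) @ H0 ⇒ s:=0
H0 returns (0, 0)
H1 returns [(0, 0)]
= [(0, 0)]

Answer: [(0, 0)]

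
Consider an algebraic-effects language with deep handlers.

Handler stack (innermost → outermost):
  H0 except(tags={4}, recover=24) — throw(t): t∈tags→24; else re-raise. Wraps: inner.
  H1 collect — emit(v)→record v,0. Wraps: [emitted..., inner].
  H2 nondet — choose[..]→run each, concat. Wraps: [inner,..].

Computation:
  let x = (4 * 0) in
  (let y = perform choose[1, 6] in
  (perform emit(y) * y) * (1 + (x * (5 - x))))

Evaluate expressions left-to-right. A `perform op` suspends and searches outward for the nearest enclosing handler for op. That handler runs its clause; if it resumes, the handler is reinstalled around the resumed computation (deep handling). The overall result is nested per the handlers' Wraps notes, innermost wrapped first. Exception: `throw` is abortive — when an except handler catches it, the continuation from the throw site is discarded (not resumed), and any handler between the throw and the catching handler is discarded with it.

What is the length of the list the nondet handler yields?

Working:
choose[1, 6] @ H2
  branch[0] choose=1:
    emit(1) @ H1 ⇒ out+=1
    H0 returns 0
    H1 returns [1, 0]
    H2 returns [[1, 0]]
  branch[1] choose=6:
    emit(6) @ H1 ⇒ out+=6
    H0 returns 0
    H1 returns [6, 0]
    H2 returns [[6, 0]]
= [[1, 0], [6, 0]]

Answer: 2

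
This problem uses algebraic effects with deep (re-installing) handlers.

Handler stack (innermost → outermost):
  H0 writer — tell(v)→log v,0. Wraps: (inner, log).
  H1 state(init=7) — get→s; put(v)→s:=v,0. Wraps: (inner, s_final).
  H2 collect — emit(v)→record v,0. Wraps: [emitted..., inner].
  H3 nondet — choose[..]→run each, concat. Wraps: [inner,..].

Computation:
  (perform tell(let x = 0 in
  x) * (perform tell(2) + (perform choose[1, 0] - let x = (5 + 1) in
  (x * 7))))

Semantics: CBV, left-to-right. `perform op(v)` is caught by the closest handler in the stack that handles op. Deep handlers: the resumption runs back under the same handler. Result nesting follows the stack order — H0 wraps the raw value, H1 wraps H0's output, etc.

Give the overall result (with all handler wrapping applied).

Evaluation trace:
tell(0) @ H0 ⇒ log+=0
tell(2) @ H0 ⇒ log+=2
choose[1, 0] @ H3
  branch[0] choose=1:
    H0 returns (0, (0, 2))
    H1 returns ((0, (0, 2)), 7)
    H2 returns [((0, (0, 2)), 7)]
    H3 returns [[((0, (0, 2)), 7)]]
  branch[1] choose=0:
    H0 returns (0, (0, 2))
    H1 returns ((0, (0, 2)), 7)
    H2 returns [((0, (0, 2)), 7)]
    H3 returns [[((0, (0, 2)), 7)]]
= [[((0, (0, 2)), 7)], [((0, (0, 2)), 7)]]

Answer: [[((0, (0, 2)), 7)], [((0, (0, 2)), 7)]]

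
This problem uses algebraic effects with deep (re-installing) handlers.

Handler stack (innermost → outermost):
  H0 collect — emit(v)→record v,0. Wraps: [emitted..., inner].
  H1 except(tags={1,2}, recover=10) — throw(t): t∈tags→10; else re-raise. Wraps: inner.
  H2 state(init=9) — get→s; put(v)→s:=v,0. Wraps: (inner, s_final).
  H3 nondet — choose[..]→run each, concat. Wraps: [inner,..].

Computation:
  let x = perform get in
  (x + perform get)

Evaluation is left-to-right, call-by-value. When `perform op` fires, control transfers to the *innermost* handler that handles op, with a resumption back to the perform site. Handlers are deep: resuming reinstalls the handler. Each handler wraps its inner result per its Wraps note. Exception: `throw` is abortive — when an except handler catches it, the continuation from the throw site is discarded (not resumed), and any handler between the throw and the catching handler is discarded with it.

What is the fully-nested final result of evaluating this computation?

Evaluation trace:
get @ H2 ⇒ 9
get @ H2 ⇒ 9
H0 returns [18]
H1 returns [18]
H2 returns ([18], 9)
H3 returns [([18], 9)]
= [([18], 9)]

Answer: [([18], 9)]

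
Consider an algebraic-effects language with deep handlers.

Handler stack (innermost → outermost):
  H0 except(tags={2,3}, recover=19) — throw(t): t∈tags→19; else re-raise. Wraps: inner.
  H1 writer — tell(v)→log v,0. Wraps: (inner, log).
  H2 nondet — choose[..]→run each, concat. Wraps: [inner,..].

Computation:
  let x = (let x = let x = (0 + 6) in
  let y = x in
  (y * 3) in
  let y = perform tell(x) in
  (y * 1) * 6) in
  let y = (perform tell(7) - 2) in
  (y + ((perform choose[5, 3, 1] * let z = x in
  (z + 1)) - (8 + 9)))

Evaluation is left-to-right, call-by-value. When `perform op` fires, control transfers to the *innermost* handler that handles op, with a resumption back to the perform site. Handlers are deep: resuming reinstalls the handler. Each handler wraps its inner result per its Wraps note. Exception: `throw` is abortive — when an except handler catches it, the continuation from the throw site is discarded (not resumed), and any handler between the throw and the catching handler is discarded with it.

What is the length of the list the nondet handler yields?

Evaluation trace:
tell(18) @ H1 ⇒ log+=18
tell(7) @ H1 ⇒ log+=7
choose[5, 3, 1] @ H2
  branch[0] choose=5:
    H0 returns -14
    H1 returns (-14, (18, 7))
    H2 returns [(-14, (18, 7))]
  branch[1] choose=3:
    H0 returns -16
    H1 returns (-16, (18, 7))
    H2 returns [(-16, (18, 7))]
  branch[2] choose=1:
    H0 returns -18
    H1 returns (-18, (18, 7))
    H2 returns [(-18, (18, 7))]
= [(-14, (18, 7)), (-16, (18, 7)), (-18, (18, 7))]

Answer: 3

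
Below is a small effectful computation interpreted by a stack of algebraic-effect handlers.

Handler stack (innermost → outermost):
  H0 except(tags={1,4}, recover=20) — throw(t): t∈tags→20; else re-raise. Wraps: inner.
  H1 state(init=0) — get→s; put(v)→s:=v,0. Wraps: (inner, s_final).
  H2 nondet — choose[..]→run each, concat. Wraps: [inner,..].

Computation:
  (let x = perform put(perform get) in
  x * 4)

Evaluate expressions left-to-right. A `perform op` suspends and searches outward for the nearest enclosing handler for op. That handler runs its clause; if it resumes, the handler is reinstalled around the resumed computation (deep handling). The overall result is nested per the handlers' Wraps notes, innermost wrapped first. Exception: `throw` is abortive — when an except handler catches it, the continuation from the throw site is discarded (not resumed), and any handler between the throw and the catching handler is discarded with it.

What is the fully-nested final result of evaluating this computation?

Answer: [(0, 0)]

Evaluation trace:
get @ H1 ⇒ 0
put(0) @ H1 ⇒ s:=0
H0 returns 0
H1 returns (0, 0)
H2 returns [(0, 0)]
= [(0, 0)]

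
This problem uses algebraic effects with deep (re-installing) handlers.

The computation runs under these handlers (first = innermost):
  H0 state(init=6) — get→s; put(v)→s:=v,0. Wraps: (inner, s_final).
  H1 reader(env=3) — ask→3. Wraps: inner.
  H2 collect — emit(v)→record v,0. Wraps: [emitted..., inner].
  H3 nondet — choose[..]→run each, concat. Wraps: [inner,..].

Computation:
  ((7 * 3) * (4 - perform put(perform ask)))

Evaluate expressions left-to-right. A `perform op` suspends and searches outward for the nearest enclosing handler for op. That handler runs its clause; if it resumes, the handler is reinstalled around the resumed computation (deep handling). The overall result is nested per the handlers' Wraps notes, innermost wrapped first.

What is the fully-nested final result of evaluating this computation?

Answer: [[(84, 3)]]

Evaluation trace:
ask @ H1 ⇒ 3
put(3) @ H0 ⇒ s:=3
H0 returns (84, 3)
H1 returns (84, 3)
H2 returns [(84, 3)]
H3 returns [[(84, 3)]]
= [[(84, 3)]]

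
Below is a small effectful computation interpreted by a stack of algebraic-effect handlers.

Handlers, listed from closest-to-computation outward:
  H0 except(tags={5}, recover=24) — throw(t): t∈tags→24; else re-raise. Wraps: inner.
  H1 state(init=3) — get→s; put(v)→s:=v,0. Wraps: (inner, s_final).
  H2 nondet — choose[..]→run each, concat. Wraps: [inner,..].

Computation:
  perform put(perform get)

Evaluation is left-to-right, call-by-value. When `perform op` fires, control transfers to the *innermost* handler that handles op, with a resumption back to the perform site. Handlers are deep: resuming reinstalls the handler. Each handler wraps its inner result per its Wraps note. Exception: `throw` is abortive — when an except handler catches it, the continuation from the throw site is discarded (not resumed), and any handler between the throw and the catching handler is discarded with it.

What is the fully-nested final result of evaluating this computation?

Answer: [(0, 3)]

Step-by-step:
get @ H1 ⇒ 3
put(3) @ H1 ⇒ s:=3
H0 returns 0
H1 returns (0, 3)
H2 returns [(0, 3)]
= [(0, 3)]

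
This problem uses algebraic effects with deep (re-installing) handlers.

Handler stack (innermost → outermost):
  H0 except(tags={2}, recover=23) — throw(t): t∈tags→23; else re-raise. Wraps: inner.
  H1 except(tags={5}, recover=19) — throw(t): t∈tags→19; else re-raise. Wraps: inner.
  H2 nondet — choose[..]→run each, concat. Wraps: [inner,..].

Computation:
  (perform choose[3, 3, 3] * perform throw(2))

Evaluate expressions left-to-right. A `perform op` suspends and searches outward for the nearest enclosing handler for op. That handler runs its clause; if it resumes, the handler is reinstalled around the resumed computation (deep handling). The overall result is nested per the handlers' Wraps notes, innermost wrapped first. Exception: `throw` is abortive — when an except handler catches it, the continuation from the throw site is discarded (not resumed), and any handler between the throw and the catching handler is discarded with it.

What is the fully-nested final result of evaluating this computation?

Answer: [23, 23, 23]

Step-by-step:
choose[3, 3, 3] @ H2
  branch[0] choose=3:
    throw(2) @ H0 caught ⇒ 23
    H1 returns 23
    H2 returns [23]
  branch[1] choose=3:
    throw(2) @ H0 caught ⇒ 23
    H1 returns 23
    H2 returns [23]
  branch[2] choose=3:
    throw(2) @ H0 caught ⇒ 23
    H1 returns 23
    H2 returns [23]
= [23, 23, 23]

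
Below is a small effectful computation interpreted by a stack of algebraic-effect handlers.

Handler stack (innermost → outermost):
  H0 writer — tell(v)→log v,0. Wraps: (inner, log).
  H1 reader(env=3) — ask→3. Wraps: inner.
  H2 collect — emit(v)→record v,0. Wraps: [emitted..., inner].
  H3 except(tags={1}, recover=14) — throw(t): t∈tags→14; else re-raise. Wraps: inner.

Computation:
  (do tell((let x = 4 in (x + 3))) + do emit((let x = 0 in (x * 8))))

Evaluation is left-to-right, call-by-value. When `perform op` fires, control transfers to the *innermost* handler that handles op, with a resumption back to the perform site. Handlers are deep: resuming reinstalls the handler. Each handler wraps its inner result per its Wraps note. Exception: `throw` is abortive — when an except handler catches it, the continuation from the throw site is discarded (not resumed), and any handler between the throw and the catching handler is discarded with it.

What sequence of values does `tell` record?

Step-by-step:
tell(7) @ H0 ⇒ log+=7
emit(0) @ H2 ⇒ out+=0
H0 returns (0, (7))
H1 returns (0, (7))
H2 returns [0, (0, (7))]
H3 returns [0, (0, (7))]
= [0, (0, (7))]

Answer: (7)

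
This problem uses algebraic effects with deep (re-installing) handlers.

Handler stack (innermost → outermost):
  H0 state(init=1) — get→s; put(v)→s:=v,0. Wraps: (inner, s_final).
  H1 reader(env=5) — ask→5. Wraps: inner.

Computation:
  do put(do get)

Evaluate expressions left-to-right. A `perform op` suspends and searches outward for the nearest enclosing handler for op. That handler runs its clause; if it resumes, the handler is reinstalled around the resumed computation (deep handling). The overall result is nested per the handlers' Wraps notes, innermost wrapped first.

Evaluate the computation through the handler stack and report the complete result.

Answer: (0, 1)

Evaluation trace:
get @ H0 ⇒ 1
put(1) @ H0 ⇒ s:=1
H0 returns (0, 1)
H1 returns (0, 1)
= (0, 1)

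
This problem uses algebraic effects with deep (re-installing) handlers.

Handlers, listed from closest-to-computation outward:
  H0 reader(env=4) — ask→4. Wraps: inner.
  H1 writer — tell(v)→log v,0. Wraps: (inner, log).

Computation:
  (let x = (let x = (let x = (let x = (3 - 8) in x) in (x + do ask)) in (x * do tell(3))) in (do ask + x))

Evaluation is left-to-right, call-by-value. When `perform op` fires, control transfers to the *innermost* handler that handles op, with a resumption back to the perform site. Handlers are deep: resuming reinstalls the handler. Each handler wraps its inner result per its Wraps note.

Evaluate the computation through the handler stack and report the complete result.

Evaluation trace:
ask @ H0 ⇒ 4
tell(3) @ H1 ⇒ log+=3
ask @ H0 ⇒ 4
H0 returns 4
H1 returns (4, (3))
= (4, (3))

Answer: (4, (3))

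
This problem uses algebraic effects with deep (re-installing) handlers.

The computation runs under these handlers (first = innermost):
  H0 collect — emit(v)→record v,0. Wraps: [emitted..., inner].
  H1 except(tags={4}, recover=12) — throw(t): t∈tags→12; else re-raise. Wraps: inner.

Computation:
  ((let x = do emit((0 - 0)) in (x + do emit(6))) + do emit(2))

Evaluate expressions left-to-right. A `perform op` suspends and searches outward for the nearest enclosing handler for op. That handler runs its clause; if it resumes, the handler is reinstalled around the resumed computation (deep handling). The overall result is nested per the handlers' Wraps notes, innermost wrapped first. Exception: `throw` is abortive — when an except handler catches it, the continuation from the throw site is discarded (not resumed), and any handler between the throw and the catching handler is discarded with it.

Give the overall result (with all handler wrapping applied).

Answer: [0, 6, 2, 0]

Step-by-step:
emit(0) @ H0 ⇒ out+=0
emit(6) @ H0 ⇒ out+=6
emit(2) @ H0 ⇒ out+=2
H0 returns [0, 6, 2, 0]
H1 returns [0, 6, 2, 0]
= [0, 6, 2, 0]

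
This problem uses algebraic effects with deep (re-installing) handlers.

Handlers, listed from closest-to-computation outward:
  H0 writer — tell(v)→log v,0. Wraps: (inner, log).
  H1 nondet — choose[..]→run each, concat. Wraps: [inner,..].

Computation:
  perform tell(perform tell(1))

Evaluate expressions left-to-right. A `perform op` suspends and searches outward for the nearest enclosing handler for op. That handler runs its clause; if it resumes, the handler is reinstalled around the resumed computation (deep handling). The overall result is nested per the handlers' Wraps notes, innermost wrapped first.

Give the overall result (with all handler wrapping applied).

Evaluation trace:
tell(1) @ H0 ⇒ log+=1
tell(0) @ H0 ⇒ log+=0
H0 returns (0, (1, 0))
H1 returns [(0, (1, 0))]
= [(0, (1, 0))]

Answer: [(0, (1, 0))]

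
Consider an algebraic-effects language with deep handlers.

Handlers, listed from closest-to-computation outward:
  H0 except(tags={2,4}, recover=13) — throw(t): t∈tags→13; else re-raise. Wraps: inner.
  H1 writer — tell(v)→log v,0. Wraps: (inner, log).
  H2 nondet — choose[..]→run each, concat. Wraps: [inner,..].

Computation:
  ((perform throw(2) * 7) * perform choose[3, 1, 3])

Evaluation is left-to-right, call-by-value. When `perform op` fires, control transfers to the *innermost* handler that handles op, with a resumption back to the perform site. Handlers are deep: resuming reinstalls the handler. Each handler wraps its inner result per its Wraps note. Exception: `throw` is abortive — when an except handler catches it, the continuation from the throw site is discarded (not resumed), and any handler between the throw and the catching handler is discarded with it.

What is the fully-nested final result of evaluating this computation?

Answer: [(13, ())]

Working:
throw(2) @ H0 caught ⇒ 13
H1 returns (13, ())
H2 returns [(13, ())]
= [(13, ())]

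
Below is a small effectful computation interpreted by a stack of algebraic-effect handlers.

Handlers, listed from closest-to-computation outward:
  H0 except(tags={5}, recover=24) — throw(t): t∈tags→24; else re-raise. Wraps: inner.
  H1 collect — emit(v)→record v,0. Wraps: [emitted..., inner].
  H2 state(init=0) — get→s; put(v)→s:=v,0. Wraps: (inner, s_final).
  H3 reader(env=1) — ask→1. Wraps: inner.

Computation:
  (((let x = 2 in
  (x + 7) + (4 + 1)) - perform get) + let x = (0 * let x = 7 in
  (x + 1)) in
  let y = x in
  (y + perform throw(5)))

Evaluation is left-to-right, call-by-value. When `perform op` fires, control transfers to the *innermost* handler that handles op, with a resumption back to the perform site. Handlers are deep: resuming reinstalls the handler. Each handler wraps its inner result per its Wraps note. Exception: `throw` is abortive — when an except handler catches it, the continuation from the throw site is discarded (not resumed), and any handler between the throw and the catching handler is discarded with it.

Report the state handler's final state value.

Answer: 0

Evaluation trace:
get @ H2 ⇒ 0
throw(5) @ H0 caught ⇒ 24
H1 returns [24]
H2 returns ([24], 0)
H3 returns ([24], 0)
= ([24], 0)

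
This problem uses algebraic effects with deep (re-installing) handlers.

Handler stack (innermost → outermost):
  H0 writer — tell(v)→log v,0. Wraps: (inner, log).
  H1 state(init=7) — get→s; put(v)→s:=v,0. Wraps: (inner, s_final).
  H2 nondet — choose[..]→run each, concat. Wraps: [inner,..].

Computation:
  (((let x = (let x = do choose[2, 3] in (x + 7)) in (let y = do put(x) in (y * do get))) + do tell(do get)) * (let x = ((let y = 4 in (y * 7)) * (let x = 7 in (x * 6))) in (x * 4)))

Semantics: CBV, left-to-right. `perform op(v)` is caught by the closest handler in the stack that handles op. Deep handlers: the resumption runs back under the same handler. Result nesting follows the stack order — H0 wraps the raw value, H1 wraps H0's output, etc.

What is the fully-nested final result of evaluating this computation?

Working:
choose[2, 3] @ H2
  branch[0] choose=2:
    put(9) @ H1 ⇒ s:=9
    get @ H1 ⇒ 9
    get @ H1 ⇒ 9
    tell(9) @ H0 ⇒ log+=9
    H0 returns (0, (9))
    H1 returns ((0, (9)), 9)
    H2 returns [((0, (9)), 9)]
  branch[1] choose=3:
    put(10) @ H1 ⇒ s:=10
    get @ H1 ⇒ 10
    get @ H1 ⇒ 10
    tell(10) @ H0 ⇒ log+=10
    H0 returns (0, (10))
    H1 returns ((0, (10)), 10)
    H2 returns [((0, (10)), 10)]
= [((0, (9)), 9), ((0, (10)), 10)]

Answer: [((0, (9)), 9), ((0, (10)), 10)]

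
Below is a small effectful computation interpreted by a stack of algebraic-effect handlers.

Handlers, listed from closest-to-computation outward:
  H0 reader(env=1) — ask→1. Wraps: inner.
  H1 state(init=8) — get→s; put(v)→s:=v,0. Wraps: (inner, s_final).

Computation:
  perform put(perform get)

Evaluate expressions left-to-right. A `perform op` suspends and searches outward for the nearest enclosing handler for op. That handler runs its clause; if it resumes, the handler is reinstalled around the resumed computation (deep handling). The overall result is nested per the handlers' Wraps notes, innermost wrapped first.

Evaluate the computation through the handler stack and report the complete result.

Answer: (0, 8)

Step-by-step:
get @ H1 ⇒ 8
put(8) @ H1 ⇒ s:=8
H0 returns 0
H1 returns (0, 8)
= (0, 8)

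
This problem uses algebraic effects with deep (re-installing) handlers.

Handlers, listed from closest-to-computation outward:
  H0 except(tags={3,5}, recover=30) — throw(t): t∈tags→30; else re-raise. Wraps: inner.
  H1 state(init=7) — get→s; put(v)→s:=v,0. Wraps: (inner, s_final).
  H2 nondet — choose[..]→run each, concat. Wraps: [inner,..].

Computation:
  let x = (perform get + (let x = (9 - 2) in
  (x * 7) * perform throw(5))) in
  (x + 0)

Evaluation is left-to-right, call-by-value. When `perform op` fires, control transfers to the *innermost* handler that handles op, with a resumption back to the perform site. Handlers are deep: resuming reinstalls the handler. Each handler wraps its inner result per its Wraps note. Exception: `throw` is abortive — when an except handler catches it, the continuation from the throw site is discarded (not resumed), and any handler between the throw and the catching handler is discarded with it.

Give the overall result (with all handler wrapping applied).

Evaluation trace:
get @ H1 ⇒ 7
throw(5) @ H0 caught ⇒ 30
H1 returns (30, 7)
H2 returns [(30, 7)]
= [(30, 7)]

Answer: [(30, 7)]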